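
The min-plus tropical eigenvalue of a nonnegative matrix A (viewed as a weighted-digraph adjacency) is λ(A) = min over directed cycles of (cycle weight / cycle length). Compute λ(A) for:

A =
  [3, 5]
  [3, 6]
λ(A) = 3

Enumerate directed cycles and compute their means (weight / length). Sample:
  cycle 0 → 0: weight = 3, length = 1, mean = 3/1 ≈ 3.000
  cycle 1 → 1: weight = 6, length = 1, mean = 6/1 ≈ 6.000
  cycle 0 → 1 → 0: weight = 8, length = 2, mean = 8/2 ≈ 4.000
  cycle 1 → 0 → 1: weight = 8, length = 2, mean = 8/2 ≈ 4.000
Minimum mean = 3.000, attained e.g. along the cycle 0 → 0 with weight 3 and length 1. So λ(A) = 3/1 = 3.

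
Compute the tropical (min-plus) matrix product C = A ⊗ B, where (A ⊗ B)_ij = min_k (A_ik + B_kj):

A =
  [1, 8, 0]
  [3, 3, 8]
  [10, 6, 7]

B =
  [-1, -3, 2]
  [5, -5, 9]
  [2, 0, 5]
A ⊗ B =
  [0, -2, 3]
  [2, -2, 5]
  [9, 1, 12]

Apply the min-plus product entry-by-entry:
  C[0][0] = min over k of (A[0][0] + B[0][0] = 1 + -1 = 0, A[0][1] + B[1][0] = 8 + 5 = 13, A[0][2] + B[2][0] = 0 + 2 = 2) = 0 (attained at k = 0)
  C[0][1] = min over k of (A[0][0] + B[0][1] = 1 + -3 = -2, A[0][1] + B[1][1] = 8 + -5 = 3, A[0][2] + B[2][1] = 0 + 0 = 0) = -2 (attained at k = 0)
  C[0][2] = min over k of (A[0][0] + B[0][2] = 1 + 2 = 3, A[0][1] + B[1][2] = 8 + 9 = 17, A[0][2] + B[2][2] = 0 + 5 = 5) = 3 (attained at k = 0)
  C[1][0] = min over k of (A[1][0] + B[0][0] = 3 + -1 = 2, A[1][1] + B[1][0] = 3 + 5 = 8, A[1][2] + B[2][0] = 8 + 2 = 10) = 2 (attained at k = 0)
  C[1][1] = min over k of (A[1][0] + B[0][1] = 3 + -3 = 0, A[1][1] + B[1][1] = 3 + -5 = -2, A[1][2] + B[2][1] = 8 + 0 = 8) = -2 (attained at k = 1)
  C[1][2] = min over k of (A[1][0] + B[0][2] = 3 + 2 = 5, A[1][1] + B[1][2] = 3 + 9 = 12, A[1][2] + B[2][2] = 8 + 5 = 13) = 5 (attained at k = 0)
  C[2][0] = min over k of (A[2][0] + B[0][0] = 10 + -1 = 9, A[2][1] + B[1][0] = 6 + 5 = 11, A[2][2] + B[2][0] = 7 + 2 = 9) = 9 (attained at k = 0)
  C[2][1] = min over k of (A[2][0] + B[0][1] = 10 + -3 = 7, A[2][1] + B[1][1] = 6 + -5 = 1, A[2][2] + B[2][1] = 7 + 0 = 7) = 1 (attained at k = 1)
  C[2][2] = min over k of (A[2][0] + B[0][2] = 10 + 2 = 12, A[2][1] + B[1][2] = 6 + 9 = 15, A[2][2] + B[2][2] = 7 + 5 = 12) = 12 (attained at k = 0)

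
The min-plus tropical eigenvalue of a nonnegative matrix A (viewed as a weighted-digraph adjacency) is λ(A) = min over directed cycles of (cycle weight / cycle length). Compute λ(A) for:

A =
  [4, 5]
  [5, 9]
λ(A) = 4

Enumerate directed cycles and compute their means (weight / length). Sample:
  cycle 0 → 0: weight = 4, length = 1, mean = 4/1 ≈ 4.000
  cycle 1 → 1: weight = 9, length = 1, mean = 9/1 ≈ 9.000
  cycle 0 → 1 → 0: weight = 10, length = 2, mean = 10/2 ≈ 5.000
  cycle 1 → 0 → 1: weight = 10, length = 2, mean = 10/2 ≈ 5.000
Minimum mean = 4.000, attained e.g. along the cycle 0 → 0 with weight 4 and length 1. So λ(A) = 4/1 = 4.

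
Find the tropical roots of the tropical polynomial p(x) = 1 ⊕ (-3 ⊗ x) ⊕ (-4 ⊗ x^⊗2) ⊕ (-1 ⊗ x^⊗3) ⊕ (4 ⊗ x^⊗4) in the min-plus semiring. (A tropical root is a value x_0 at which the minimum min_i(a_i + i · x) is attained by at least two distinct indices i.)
Roots: {-5, -3, 1, 4}

Each tropical root is a break point of the lower envelope of the lines y = a_i + i · x (there are 5 lines, with slopes 0, 1, ..., 4). Only the lines that attain the minimum somewhere contribute to roots; other lines are dominated. Here the surviving (envelope) indices are i = 4, i = 3, i = 2, i = 1, i = 0.
Intersections between consecutive envelope lines give the roots: for adjacent envelope indices i < j the intersection is x = (a_i − a_j) / (j − i). Reading off the sorted break points: {-5, -3, 1, 4}.
Verification: at each break x_0, at least two indices attain the minimum of min_i(a_i + i · x_0).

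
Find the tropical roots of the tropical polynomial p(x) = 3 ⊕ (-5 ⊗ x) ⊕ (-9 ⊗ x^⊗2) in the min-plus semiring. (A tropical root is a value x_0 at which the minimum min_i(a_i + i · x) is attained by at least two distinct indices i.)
Roots: {4, 8}

Each tropical root is a break point of the lower envelope of the lines y = a_i + i · x (there are 3 lines, with slopes 0, 1, ..., 2). Only the lines that attain the minimum somewhere contribute to roots; other lines are dominated. Here the surviving (envelope) indices are i = 2, i = 1, i = 0.
Intersections between consecutive envelope lines give the roots: for adjacent envelope indices i < j the intersection is x = (a_i − a_j) / (j − i). Reading off the sorted break points: {4, 8}.
Verification: at each break x_0, at least two indices attain the minimum of min_i(a_i + i · x_0).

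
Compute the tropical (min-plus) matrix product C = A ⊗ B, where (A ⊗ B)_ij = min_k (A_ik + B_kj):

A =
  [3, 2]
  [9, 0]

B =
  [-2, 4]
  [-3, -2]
A ⊗ B =
  [-1, 0]
  [-3, -2]

Apply the min-plus product entry-by-entry:
  C[0][0] = min over k of (A[0][0] + B[0][0] = 3 + -2 = 1, A[0][1] + B[1][0] = 2 + -3 = -1) = -1 (attained at k = 1)
  C[0][1] = min over k of (A[0][0] + B[0][1] = 3 + 4 = 7, A[0][1] + B[1][1] = 2 + -2 = 0) = 0 (attained at k = 1)
  C[1][0] = min over k of (A[1][0] + B[0][0] = 9 + -2 = 7, A[1][1] + B[1][0] = 0 + -3 = -3) = -3 (attained at k = 1)
  C[1][1] = min over k of (A[1][0] + B[0][1] = 9 + 4 = 13, A[1][1] + B[1][1] = 0 + -2 = -2) = -2 (attained at k = 1)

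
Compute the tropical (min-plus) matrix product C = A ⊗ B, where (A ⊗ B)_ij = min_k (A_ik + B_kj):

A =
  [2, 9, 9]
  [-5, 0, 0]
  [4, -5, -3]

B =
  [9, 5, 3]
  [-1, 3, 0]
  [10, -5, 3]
A ⊗ B =
  [8, 4, 5]
  [-1, -5, -2]
  [-6, -8, -5]

Apply the min-plus product entry-by-entry:
  C[0][0] = min over k of (A[0][0] + B[0][0] = 2 + 9 = 11, A[0][1] + B[1][0] = 9 + -1 = 8, A[0][2] + B[2][0] = 9 + 10 = 19) = 8 (attained at k = 1)
  C[0][1] = min over k of (A[0][0] + B[0][1] = 2 + 5 = 7, A[0][1] + B[1][1] = 9 + 3 = 12, A[0][2] + B[2][1] = 9 + -5 = 4) = 4 (attained at k = 2)
  C[0][2] = min over k of (A[0][0] + B[0][2] = 2 + 3 = 5, A[0][1] + B[1][2] = 9 + 0 = 9, A[0][2] + B[2][2] = 9 + 3 = 12) = 5 (attained at k = 0)
  C[1][0] = min over k of (A[1][0] + B[0][0] = -5 + 9 = 4, A[1][1] + B[1][0] = 0 + -1 = -1, A[1][2] + B[2][0] = 0 + 10 = 10) = -1 (attained at k = 1)
  C[1][1] = min over k of (A[1][0] + B[0][1] = -5 + 5 = 0, A[1][1] + B[1][1] = 0 + 3 = 3, A[1][2] + B[2][1] = 0 + -5 = -5) = -5 (attained at k = 2)
  C[1][2] = min over k of (A[1][0] + B[0][2] = -5 + 3 = -2, A[1][1] + B[1][2] = 0 + 0 = 0, A[1][2] + B[2][2] = 0 + 3 = 3) = -2 (attained at k = 0)
  C[2][0] = min over k of (A[2][0] + B[0][0] = 4 + 9 = 13, A[2][1] + B[1][0] = -5 + -1 = -6, A[2][2] + B[2][0] = -3 + 10 = 7) = -6 (attained at k = 1)
  C[2][1] = min over k of (A[2][0] + B[0][1] = 4 + 5 = 9, A[2][1] + B[1][1] = -5 + 3 = -2, A[2][2] + B[2][1] = -3 + -5 = -8) = -8 (attained at k = 2)
  C[2][2] = min over k of (A[2][0] + B[0][2] = 4 + 3 = 7, A[2][1] + B[1][2] = -5 + 0 = -5, A[2][2] + B[2][2] = -3 + 3 = 0) = -5 (attained at k = 1)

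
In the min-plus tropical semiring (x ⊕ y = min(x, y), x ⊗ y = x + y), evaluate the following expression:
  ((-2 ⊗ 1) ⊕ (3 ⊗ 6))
((-2 ⊗ 1) ⊕ (3 ⊗ 6)) = -1

Expand innermost to outermost. Recall ⊕ takes the minimum of its arguments and ⊗ takes their sum. Working out the expression ((-2 ⊗ 1) ⊕ (3 ⊗ 6)) gives -1.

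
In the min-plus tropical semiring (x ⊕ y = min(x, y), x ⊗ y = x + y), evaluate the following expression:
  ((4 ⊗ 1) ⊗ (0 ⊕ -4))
((4 ⊗ 1) ⊗ (0 ⊕ -4)) = 1

Expand innermost to outermost. Recall ⊕ takes the minimum of its arguments and ⊗ takes their sum. Working out the expression ((4 ⊗ 1) ⊗ (0 ⊕ -4)) gives 1.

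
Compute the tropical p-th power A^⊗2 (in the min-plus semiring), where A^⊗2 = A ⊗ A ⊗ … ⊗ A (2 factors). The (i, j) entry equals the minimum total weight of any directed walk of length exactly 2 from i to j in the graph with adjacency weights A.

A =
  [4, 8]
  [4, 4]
A^⊗2 =
  [8, 12]
  [8, 8]

Each entry (A^⊗2)_ij equals the minimum over all length-2 walks i = v_0 → v_1 → … → v_2 = j of Σ_t A[v_t][v_{t+1}]. For example, for (i, j) = (0, 1) we minimise over 2 possible intermediate vertex sequences; the minimum is 12, attained along the walk 0 → 0 → 1.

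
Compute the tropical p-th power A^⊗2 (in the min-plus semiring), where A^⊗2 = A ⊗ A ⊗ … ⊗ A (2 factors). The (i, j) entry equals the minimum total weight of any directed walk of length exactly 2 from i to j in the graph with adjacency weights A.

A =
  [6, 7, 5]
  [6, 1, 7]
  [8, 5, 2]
A^⊗2 =
  [12, 8, 7]
  [7, 2, 8]
  [10, 6, 4]

Each entry (A^⊗2)_ij equals the minimum over all length-2 walks i = v_0 → v_1 → … → v_2 = j of Σ_t A[v_t][v_{t+1}]. For example, for (i, j) = (0, 2) we minimise over 3 possible intermediate vertex sequences; the minimum is 7, attained along the walk 0 → 2 → 2.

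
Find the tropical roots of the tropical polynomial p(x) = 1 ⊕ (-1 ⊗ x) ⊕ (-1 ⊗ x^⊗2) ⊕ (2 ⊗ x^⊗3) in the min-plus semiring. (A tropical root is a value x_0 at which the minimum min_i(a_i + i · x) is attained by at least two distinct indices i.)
Roots: {-3, 0, 2}

Each tropical root is a break point of the lower envelope of the lines y = a_i + i · x (there are 4 lines, with slopes 0, 1, ..., 3). Only the lines that attain the minimum somewhere contribute to roots; other lines are dominated. Here the surviving (envelope) indices are i = 3, i = 2, i = 1, i = 0.
Intersections between consecutive envelope lines give the roots: for adjacent envelope indices i < j the intersection is x = (a_i − a_j) / (j − i). Reading off the sorted break points: {-3, 0, 2}.
Verification: at each break x_0, at least two indices attain the minimum of min_i(a_i + i · x_0).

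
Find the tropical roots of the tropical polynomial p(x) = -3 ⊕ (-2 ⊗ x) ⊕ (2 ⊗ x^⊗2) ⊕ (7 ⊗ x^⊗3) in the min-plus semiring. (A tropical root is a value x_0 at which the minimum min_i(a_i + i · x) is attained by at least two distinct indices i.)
Roots: {-5, -4, -1}

Each tropical root is a break point of the lower envelope of the lines y = a_i + i · x (there are 4 lines, with slopes 0, 1, ..., 3). Only the lines that attain the minimum somewhere contribute to roots; other lines are dominated. Here the surviving (envelope) indices are i = 3, i = 2, i = 1, i = 0.
Intersections between consecutive envelope lines give the roots: for adjacent envelope indices i < j the intersection is x = (a_i − a_j) / (j − i). Reading off the sorted break points: {-5, -4, -1}.
Verification: at each break x_0, at least two indices attain the minimum of min_i(a_i + i · x_0).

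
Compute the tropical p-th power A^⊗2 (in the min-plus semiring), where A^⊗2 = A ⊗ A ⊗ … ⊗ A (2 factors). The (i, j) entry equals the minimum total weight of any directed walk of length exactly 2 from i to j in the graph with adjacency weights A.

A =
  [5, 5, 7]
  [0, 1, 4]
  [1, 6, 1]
A^⊗2 =
  [5, 6, 8]
  [1, 2, 5]
  [2, 6, 2]

Each entry (A^⊗2)_ij equals the minimum over all length-2 walks i = v_0 → v_1 → … → v_2 = j of Σ_t A[v_t][v_{t+1}]. For example, for (i, j) = (0, 2) we minimise over 3 possible intermediate vertex sequences; the minimum is 8, attained along the walk 0 → 2 → 2.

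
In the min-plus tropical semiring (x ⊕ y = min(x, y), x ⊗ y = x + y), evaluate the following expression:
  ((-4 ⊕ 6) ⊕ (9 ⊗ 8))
((-4 ⊕ 6) ⊕ (9 ⊗ 8)) = -4

Expand innermost to outermost. Recall ⊕ takes the minimum of its arguments and ⊗ takes their sum. Working out the expression ((-4 ⊕ 6) ⊕ (9 ⊗ 8)) gives -4.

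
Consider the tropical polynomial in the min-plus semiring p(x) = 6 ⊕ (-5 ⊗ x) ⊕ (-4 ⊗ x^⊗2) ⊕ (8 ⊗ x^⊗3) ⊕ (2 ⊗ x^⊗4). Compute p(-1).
p(-1) = -6

A tropical monomial a ⊗ x^⊗i evaluates to a + i · x. Evaluating each term at x = -1:
  Term 0 contributes 6 + 0 · -1 = 6
  Term 1 contributes -5 + 1 · -1 = -6
  Term 2 contributes -4 + 2 · -1 = -6
  Term 3 contributes 8 + 3 · -1 = 5
  Term 4 contributes 2 + 4 · -1 = -2
p(-1) = ⊕ of these = min[6, -6, -6, 5, -2] = -6.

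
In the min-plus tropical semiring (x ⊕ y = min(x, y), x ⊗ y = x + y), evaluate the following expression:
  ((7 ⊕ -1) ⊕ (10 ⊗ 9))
((7 ⊕ -1) ⊕ (10 ⊗ 9)) = -1

Expand innermost to outermost. Recall ⊕ takes the minimum of its arguments and ⊗ takes their sum. Working out the expression ((7 ⊕ -1) ⊕ (10 ⊗ 9)) gives -1.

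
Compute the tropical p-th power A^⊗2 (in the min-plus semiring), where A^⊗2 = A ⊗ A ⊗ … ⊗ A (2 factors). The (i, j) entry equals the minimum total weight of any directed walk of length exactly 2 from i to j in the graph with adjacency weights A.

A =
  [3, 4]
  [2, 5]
A^⊗2 =
  [6, 7]
  [5, 6]

Each entry (A^⊗2)_ij equals the minimum over all length-2 walks i = v_0 → v_1 → … → v_2 = j of Σ_t A[v_t][v_{t+1}]. For example, for (i, j) = (0, 1) we minimise over 2 possible intermediate vertex sequences; the minimum is 7, attained along the walk 0 → 0 → 1.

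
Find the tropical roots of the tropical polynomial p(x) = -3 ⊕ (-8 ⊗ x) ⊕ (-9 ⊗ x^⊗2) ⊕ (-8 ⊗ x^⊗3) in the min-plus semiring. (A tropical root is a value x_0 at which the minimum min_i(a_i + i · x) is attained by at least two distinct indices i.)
Roots: {-1, 1, 5}

Each tropical root is a break point of the lower envelope of the lines y = a_i + i · x (there are 4 lines, with slopes 0, 1, ..., 3). Only the lines that attain the minimum somewhere contribute to roots; other lines are dominated. Here the surviving (envelope) indices are i = 3, i = 2, i = 1, i = 0.
Intersections between consecutive envelope lines give the roots: for adjacent envelope indices i < j the intersection is x = (a_i − a_j) / (j − i). Reading off the sorted break points: {-1, 1, 5}.
Verification: at each break x_0, at least two indices attain the minimum of min_i(a_i + i · x_0).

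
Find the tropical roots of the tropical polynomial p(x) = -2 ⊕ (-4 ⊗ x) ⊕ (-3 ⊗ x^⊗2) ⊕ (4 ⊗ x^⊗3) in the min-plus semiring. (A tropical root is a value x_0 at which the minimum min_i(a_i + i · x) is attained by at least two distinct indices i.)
Roots: {-7, -1, 2}

Each tropical root is a break point of the lower envelope of the lines y = a_i + i · x (there are 4 lines, with slopes 0, 1, ..., 3). Only the lines that attain the minimum somewhere contribute to roots; other lines are dominated. Here the surviving (envelope) indices are i = 3, i = 2, i = 1, i = 0.
Intersections between consecutive envelope lines give the roots: for adjacent envelope indices i < j the intersection is x = (a_i − a_j) / (j − i). Reading off the sorted break points: {-7, -1, 2}.
Verification: at each break x_0, at least two indices attain the minimum of min_i(a_i + i · x_0).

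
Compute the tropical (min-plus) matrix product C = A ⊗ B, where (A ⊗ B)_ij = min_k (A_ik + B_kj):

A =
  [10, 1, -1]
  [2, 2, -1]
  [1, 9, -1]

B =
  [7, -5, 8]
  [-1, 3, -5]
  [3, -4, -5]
A ⊗ B =
  [0, -5, -6]
  [1, -5, -6]
  [2, -5, -6]

Apply the min-plus product entry-by-entry:
  C[0][0] = min over k of (A[0][0] + B[0][0] = 10 + 7 = 17, A[0][1] + B[1][0] = 1 + -1 = 0, A[0][2] + B[2][0] = -1 + 3 = 2) = 0 (attained at k = 1)
  C[0][1] = min over k of (A[0][0] + B[0][1] = 10 + -5 = 5, A[0][1] + B[1][1] = 1 + 3 = 4, A[0][2] + B[2][1] = -1 + -4 = -5) = -5 (attained at k = 2)
  C[0][2] = min over k of (A[0][0] + B[0][2] = 10 + 8 = 18, A[0][1] + B[1][2] = 1 + -5 = -4, A[0][2] + B[2][2] = -1 + -5 = -6) = -6 (attained at k = 2)
  C[1][0] = min over k of (A[1][0] + B[0][0] = 2 + 7 = 9, A[1][1] + B[1][0] = 2 + -1 = 1, A[1][2] + B[2][0] = -1 + 3 = 2) = 1 (attained at k = 1)
  C[1][1] = min over k of (A[1][0] + B[0][1] = 2 + -5 = -3, A[1][1] + B[1][1] = 2 + 3 = 5, A[1][2] + B[2][1] = -1 + -4 = -5) = -5 (attained at k = 2)
  C[1][2] = min over k of (A[1][0] + B[0][2] = 2 + 8 = 10, A[1][1] + B[1][2] = 2 + -5 = -3, A[1][2] + B[2][2] = -1 + -5 = -6) = -6 (attained at k = 2)
  C[2][0] = min over k of (A[2][0] + B[0][0] = 1 + 7 = 8, A[2][1] + B[1][0] = 9 + -1 = 8, A[2][2] + B[2][0] = -1 + 3 = 2) = 2 (attained at k = 2)
  C[2][1] = min over k of (A[2][0] + B[0][1] = 1 + -5 = -4, A[2][1] + B[1][1] = 9 + 3 = 12, A[2][2] + B[2][1] = -1 + -4 = -5) = -5 (attained at k = 2)
  C[2][2] = min over k of (A[2][0] + B[0][2] = 1 + 8 = 9, A[2][1] + B[1][2] = 9 + -5 = 4, A[2][2] + B[2][2] = -1 + -5 = -6) = -6 (attained at k = 2)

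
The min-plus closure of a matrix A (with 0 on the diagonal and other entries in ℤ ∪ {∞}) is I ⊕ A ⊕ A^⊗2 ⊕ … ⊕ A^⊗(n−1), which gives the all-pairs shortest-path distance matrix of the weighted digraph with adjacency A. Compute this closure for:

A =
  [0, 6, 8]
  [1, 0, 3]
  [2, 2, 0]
Closure =
  [0, 6, 8]
  [1, 0, 3]
  [2, 2, 0]

This is the Floyd-Warshall all-pairs shortest-path computation. For each intermediate vertex k = 0, 1, …, 2, update dist[i][j] ← min(dist[i][j], dist[i][k] + dist[k][j]). The final matrix gives, for each (i, j), the minimum total weight of any directed path from i to j (possibly empty when i = j).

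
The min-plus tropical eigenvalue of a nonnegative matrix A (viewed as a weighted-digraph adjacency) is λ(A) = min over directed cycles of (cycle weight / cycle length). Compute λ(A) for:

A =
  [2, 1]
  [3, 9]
λ(A) = 2

Enumerate directed cycles and compute their means (weight / length). Sample:
  cycle 0 → 0: weight = 2, length = 1, mean = 2/1 ≈ 2.000
  cycle 1 → 1: weight = 9, length = 1, mean = 9/1 ≈ 9.000
  cycle 0 → 1 → 0: weight = 4, length = 2, mean = 4/2 ≈ 2.000
  cycle 1 → 0 → 1: weight = 4, length = 2, mean = 4/2 ≈ 2.000
Minimum mean = 2.000, attained e.g. along the cycle 0 → 0 with weight 2 and length 1. So λ(A) = 2/1 = 2.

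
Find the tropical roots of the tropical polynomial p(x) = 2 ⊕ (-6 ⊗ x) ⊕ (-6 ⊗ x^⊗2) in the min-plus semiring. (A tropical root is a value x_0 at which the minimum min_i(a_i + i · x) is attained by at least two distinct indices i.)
Roots: {0, 8}

Each tropical root is a break point of the lower envelope of the lines y = a_i + i · x (there are 3 lines, with slopes 0, 1, ..., 2). Only the lines that attain the minimum somewhere contribute to roots; other lines are dominated. Here the surviving (envelope) indices are i = 2, i = 1, i = 0.
Intersections between consecutive envelope lines give the roots: for adjacent envelope indices i < j the intersection is x = (a_i − a_j) / (j − i). Reading off the sorted break points: {0, 8}.
Verification: at each break x_0, at least two indices attain the minimum of min_i(a_i + i · x_0).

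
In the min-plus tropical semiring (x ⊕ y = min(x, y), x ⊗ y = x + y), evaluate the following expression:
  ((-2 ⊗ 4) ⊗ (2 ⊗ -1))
((-2 ⊗ 4) ⊗ (2 ⊗ -1)) = 3

Expand innermost to outermost. Recall ⊕ takes the minimum of its arguments and ⊗ takes their sum. Working out the expression ((-2 ⊗ 4) ⊗ (2 ⊗ -1)) gives 3.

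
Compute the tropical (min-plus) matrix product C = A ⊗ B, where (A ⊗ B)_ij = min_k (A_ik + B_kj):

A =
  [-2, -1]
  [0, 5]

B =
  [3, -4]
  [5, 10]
A ⊗ B =
  [1, -6]
  [3, -4]

Apply the min-plus product entry-by-entry:
  C[0][0] = min over k of (A[0][0] + B[0][0] = -2 + 3 = 1, A[0][1] + B[1][0] = -1 + 5 = 4) = 1 (attained at k = 0)
  C[0][1] = min over k of (A[0][0] + B[0][1] = -2 + -4 = -6, A[0][1] + B[1][1] = -1 + 10 = 9) = -6 (attained at k = 0)
  C[1][0] = min over k of (A[1][0] + B[0][0] = 0 + 3 = 3, A[1][1] + B[1][0] = 5 + 5 = 10) = 3 (attained at k = 0)
  C[1][1] = min over k of (A[1][0] + B[0][1] = 0 + -4 = -4, A[1][1] + B[1][1] = 5 + 10 = 15) = -4 (attained at k = 0)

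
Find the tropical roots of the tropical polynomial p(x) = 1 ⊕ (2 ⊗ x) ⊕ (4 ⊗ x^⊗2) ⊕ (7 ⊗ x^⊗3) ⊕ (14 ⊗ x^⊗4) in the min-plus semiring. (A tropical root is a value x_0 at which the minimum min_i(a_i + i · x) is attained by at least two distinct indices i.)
Roots: {-7, -3, -2, -1}

Each tropical root is a break point of the lower envelope of the lines y = a_i + i · x (there are 5 lines, with slopes 0, 1, ..., 4). Only the lines that attain the minimum somewhere contribute to roots; other lines are dominated. Here the surviving (envelope) indices are i = 4, i = 3, i = 2, i = 1, i = 0.
Intersections between consecutive envelope lines give the roots: for adjacent envelope indices i < j the intersection is x = (a_i − a_j) / (j − i). Reading off the sorted break points: {-7, -3, -2, -1}.
Verification: at each break x_0, at least two indices attain the minimum of min_i(a_i + i · x_0).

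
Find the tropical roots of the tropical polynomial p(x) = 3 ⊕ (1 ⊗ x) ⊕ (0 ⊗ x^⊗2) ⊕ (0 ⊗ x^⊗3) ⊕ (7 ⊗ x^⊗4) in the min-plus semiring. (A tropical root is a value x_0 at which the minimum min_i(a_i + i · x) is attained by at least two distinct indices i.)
Roots: {-7, 0, 1, 2}

Each tropical root is a break point of the lower envelope of the lines y = a_i + i · x (there are 5 lines, with slopes 0, 1, ..., 4). Only the lines that attain the minimum somewhere contribute to roots; other lines are dominated. Here the surviving (envelope) indices are i = 4, i = 3, i = 2, i = 1, i = 0.
Intersections between consecutive envelope lines give the roots: for adjacent envelope indices i < j the intersection is x = (a_i − a_j) / (j − i). Reading off the sorted break points: {-7, 0, 1, 2}.
Verification: at each break x_0, at least two indices attain the minimum of min_i(a_i + i · x_0).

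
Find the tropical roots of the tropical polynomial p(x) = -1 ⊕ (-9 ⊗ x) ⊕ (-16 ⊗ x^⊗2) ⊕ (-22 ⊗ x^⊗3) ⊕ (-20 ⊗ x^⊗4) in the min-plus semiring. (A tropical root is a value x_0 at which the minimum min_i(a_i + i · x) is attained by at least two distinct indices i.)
Roots: {-2, 6, 7, 8}

Each tropical root is a break point of the lower envelope of the lines y = a_i + i · x (there are 5 lines, with slopes 0, 1, ..., 4). Only the lines that attain the minimum somewhere contribute to roots; other lines are dominated. Here the surviving (envelope) indices are i = 4, i = 3, i = 2, i = 1, i = 0.
Intersections between consecutive envelope lines give the roots: for adjacent envelope indices i < j the intersection is x = (a_i − a_j) / (j − i). Reading off the sorted break points: {-2, 6, 7, 8}.
Verification: at each break x_0, at least two indices attain the minimum of min_i(a_i + i · x_0).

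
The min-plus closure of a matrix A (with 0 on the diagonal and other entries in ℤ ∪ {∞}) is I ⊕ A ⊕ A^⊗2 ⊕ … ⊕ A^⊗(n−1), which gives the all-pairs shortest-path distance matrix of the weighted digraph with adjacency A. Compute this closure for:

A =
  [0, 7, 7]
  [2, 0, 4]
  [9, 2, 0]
Closure =
  [0, 7, 7]
  [2, 0, 4]
  [4, 2, 0]

This is the Floyd-Warshall all-pairs shortest-path computation. For each intermediate vertex k = 0, 1, …, 2, update dist[i][j] ← min(dist[i][j], dist[i][k] + dist[k][j]). The final matrix gives, for each (i, j), the minimum total weight of any directed path from i to j (possibly empty when i = j).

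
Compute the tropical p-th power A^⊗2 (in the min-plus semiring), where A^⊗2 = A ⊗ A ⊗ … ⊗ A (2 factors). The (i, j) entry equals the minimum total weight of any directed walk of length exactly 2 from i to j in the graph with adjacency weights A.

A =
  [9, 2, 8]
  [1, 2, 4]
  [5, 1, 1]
A^⊗2 =
  [3, 4, 6]
  [3, 3, 5]
  [2, 2, 2]

Each entry (A^⊗2)_ij equals the minimum over all length-2 walks i = v_0 → v_1 → … → v_2 = j of Σ_t A[v_t][v_{t+1}]. For example, for (i, j) = (0, 2) we minimise over 3 possible intermediate vertex sequences; the minimum is 6, attained along the walk 0 → 1 → 2.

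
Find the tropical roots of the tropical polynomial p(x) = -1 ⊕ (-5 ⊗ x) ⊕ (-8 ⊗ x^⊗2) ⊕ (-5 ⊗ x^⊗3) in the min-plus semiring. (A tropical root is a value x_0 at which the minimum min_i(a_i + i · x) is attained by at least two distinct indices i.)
Roots: {-3, 3, 4}

Each tropical root is a break point of the lower envelope of the lines y = a_i + i · x (there are 4 lines, with slopes 0, 1, ..., 3). Only the lines that attain the minimum somewhere contribute to roots; other lines are dominated. Here the surviving (envelope) indices are i = 3, i = 2, i = 1, i = 0.
Intersections between consecutive envelope lines give the roots: for adjacent envelope indices i < j the intersection is x = (a_i − a_j) / (j − i). Reading off the sorted break points: {-3, 3, 4}.
Verification: at each break x_0, at least two indices attain the minimum of min_i(a_i + i · x_0).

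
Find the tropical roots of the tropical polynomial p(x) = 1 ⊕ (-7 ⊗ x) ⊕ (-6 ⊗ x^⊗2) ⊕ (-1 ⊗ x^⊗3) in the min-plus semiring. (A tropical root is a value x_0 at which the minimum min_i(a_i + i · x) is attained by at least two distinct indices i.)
Roots: {-5, -1, 8}

Each tropical root is a break point of the lower envelope of the lines y = a_i + i · x (there are 4 lines, with slopes 0, 1, ..., 3). Only the lines that attain the minimum somewhere contribute to roots; other lines are dominated. Here the surviving (envelope) indices are i = 3, i = 2, i = 1, i = 0.
Intersections between consecutive envelope lines give the roots: for adjacent envelope indices i < j the intersection is x = (a_i − a_j) / (j − i). Reading off the sorted break points: {-5, -1, 8}.
Verification: at each break x_0, at least two indices attain the minimum of min_i(a_i + i · x_0).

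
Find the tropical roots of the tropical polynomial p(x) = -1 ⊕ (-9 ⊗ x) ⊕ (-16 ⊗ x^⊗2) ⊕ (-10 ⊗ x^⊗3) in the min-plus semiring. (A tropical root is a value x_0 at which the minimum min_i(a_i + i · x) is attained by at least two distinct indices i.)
Roots: {-6, 7, 8}

Each tropical root is a break point of the lower envelope of the lines y = a_i + i · x (there are 4 lines, with slopes 0, 1, ..., 3). Only the lines that attain the minimum somewhere contribute to roots; other lines are dominated. Here the surviving (envelope) indices are i = 3, i = 2, i = 1, i = 0.
Intersections between consecutive envelope lines give the roots: for adjacent envelope indices i < j the intersection is x = (a_i − a_j) / (j − i). Reading off the sorted break points: {-6, 7, 8}.
Verification: at each break x_0, at least two indices attain the minimum of min_i(a_i + i · x_0).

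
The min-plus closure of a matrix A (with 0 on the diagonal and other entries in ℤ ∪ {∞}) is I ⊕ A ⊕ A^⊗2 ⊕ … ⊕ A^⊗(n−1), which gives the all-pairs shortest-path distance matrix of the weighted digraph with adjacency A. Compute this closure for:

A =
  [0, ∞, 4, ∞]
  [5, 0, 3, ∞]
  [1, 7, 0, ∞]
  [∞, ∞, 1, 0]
Closure =
  [0, 11, 4, ∞]
  [4, 0, 3, ∞]
  [1, 7, 0, ∞]
  [2, 8, 1, 0]

This is the Floyd-Warshall all-pairs shortest-path computation. For each intermediate vertex k = 0, 1, …, 3, update dist[i][j] ← min(dist[i][j], dist[i][k] + dist[k][j]). The final matrix gives, for each (i, j), the minimum total weight of any directed path from i to j (possibly empty when i = j).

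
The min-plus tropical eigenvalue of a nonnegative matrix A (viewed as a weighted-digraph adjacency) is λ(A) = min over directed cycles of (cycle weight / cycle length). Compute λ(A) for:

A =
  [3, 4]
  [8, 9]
λ(A) = 3

Enumerate directed cycles and compute their means (weight / length). Sample:
  cycle 0 → 0: weight = 3, length = 1, mean = 3/1 ≈ 3.000
  cycle 1 → 1: weight = 9, length = 1, mean = 9/1 ≈ 9.000
  cycle 0 → 1 → 0: weight = 12, length = 2, mean = 12/2 ≈ 6.000
  cycle 1 → 0 → 1: weight = 12, length = 2, mean = 12/2 ≈ 6.000
Minimum mean = 3.000, attained e.g. along the cycle 0 → 0 with weight 3 and length 1. So λ(A) = 3/1 = 3.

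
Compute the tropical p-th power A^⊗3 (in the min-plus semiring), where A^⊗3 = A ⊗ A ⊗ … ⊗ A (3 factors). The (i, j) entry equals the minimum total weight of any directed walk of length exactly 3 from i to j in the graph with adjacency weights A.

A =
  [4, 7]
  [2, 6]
A^⊗3 =
  [12, 15]
  [10, 13]

Each entry (A^⊗3)_ij equals the minimum over all length-3 walks i = v_0 → v_1 → … → v_3 = j of Σ_t A[v_t][v_{t+1}]. For example, for (i, j) = (0, 1) we minimise over 4 possible intermediate vertex sequences; the minimum is 15, attained along the walk 0 → 0 → 0 → 1.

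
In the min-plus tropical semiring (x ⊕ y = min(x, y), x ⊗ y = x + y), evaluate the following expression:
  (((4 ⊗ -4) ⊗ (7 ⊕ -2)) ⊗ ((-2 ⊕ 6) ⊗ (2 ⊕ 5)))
(((4 ⊗ -4) ⊗ (7 ⊕ -2)) ⊗ ((-2 ⊕ 6) ⊗ (2 ⊕ 5))) = -2

Expand innermost to outermost. Recall ⊕ takes the minimum of its arguments and ⊗ takes their sum. Working out the expression (((4 ⊗ -4) ⊗ (7 ⊕ -2)) ⊗ ((-2 ⊕ 6) ⊗ (2 ⊕ 5))) gives -2.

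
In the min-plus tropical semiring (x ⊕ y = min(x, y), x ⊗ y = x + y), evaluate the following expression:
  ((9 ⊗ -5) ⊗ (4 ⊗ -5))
((9 ⊗ -5) ⊗ (4 ⊗ -5)) = 3

Expand innermost to outermost. Recall ⊕ takes the minimum of its arguments and ⊗ takes their sum. Working out the expression ((9 ⊗ -5) ⊗ (4 ⊗ -5)) gives 3.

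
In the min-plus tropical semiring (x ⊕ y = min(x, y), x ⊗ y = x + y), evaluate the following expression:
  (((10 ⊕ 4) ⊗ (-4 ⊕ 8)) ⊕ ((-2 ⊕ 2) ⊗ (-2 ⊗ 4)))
(((10 ⊕ 4) ⊗ (-4 ⊕ 8)) ⊕ ((-2 ⊕ 2) ⊗ (-2 ⊗ 4))) = 0

Expand innermost to outermost. Recall ⊕ takes the minimum of its arguments and ⊗ takes their sum. Working out the expression (((10 ⊕ 4) ⊗ (-4 ⊕ 8)) ⊕ ((-2 ⊕ 2) ⊗ (-2 ⊗ 4))) gives 0.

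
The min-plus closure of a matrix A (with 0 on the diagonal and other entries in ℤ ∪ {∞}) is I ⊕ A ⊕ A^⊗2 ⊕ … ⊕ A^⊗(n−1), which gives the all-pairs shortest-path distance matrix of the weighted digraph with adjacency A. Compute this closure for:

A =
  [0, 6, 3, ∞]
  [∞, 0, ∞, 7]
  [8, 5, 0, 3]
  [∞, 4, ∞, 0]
Closure =
  [0, 6, 3, 6]
  [∞, 0, ∞, 7]
  [8, 5, 0, 3]
  [∞, 4, ∞, 0]

This is the Floyd-Warshall all-pairs shortest-path computation. For each intermediate vertex k = 0, 1, …, 3, update dist[i][j] ← min(dist[i][j], dist[i][k] + dist[k][j]). The final matrix gives, for each (i, j), the minimum total weight of any directed path from i to j (possibly empty when i = j).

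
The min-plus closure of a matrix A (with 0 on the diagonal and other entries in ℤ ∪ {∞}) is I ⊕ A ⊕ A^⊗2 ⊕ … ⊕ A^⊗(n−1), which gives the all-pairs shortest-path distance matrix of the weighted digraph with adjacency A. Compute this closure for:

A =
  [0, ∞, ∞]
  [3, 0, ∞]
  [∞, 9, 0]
Closure =
  [0, ∞, ∞]
  [3, 0, ∞]
  [12, 9, 0]

This is the Floyd-Warshall all-pairs shortest-path computation. For each intermediate vertex k = 0, 1, …, 2, update dist[i][j] ← min(dist[i][j], dist[i][k] + dist[k][j]). The final matrix gives, for each (i, j), the minimum total weight of any directed path from i to j (possibly empty when i = j).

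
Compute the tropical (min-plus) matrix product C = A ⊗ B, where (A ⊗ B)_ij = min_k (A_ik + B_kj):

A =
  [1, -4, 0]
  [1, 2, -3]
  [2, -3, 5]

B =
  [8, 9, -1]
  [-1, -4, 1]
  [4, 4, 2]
A ⊗ B =
  [-5, -8, -3]
  [1, -2, -1]
  [-4, -7, -2]

Apply the min-plus product entry-by-entry:
  C[0][0] = min over k of (A[0][0] + B[0][0] = 1 + 8 = 9, A[0][1] + B[1][0] = -4 + -1 = -5, A[0][2] + B[2][0] = 0 + 4 = 4) = -5 (attained at k = 1)
  C[0][1] = min over k of (A[0][0] + B[0][1] = 1 + 9 = 10, A[0][1] + B[1][1] = -4 + -4 = -8, A[0][2] + B[2][1] = 0 + 4 = 4) = -8 (attained at k = 1)
  C[0][2] = min over k of (A[0][0] + B[0][2] = 1 + -1 = 0, A[0][1] + B[1][2] = -4 + 1 = -3, A[0][2] + B[2][2] = 0 + 2 = 2) = -3 (attained at k = 1)
  C[1][0] = min over k of (A[1][0] + B[0][0] = 1 + 8 = 9, A[1][1] + B[1][0] = 2 + -1 = 1, A[1][2] + B[2][0] = -3 + 4 = 1) = 1 (attained at k = 1)
  C[1][1] = min over k of (A[1][0] + B[0][1] = 1 + 9 = 10, A[1][1] + B[1][1] = 2 + -4 = -2, A[1][2] + B[2][1] = -3 + 4 = 1) = -2 (attained at k = 1)
  C[1][2] = min over k of (A[1][0] + B[0][2] = 1 + -1 = 0, A[1][1] + B[1][2] = 2 + 1 = 3, A[1][2] + B[2][2] = -3 + 2 = -1) = -1 (attained at k = 2)
  C[2][0] = min over k of (A[2][0] + B[0][0] = 2 + 8 = 10, A[2][1] + B[1][0] = -3 + -1 = -4, A[2][2] + B[2][0] = 5 + 4 = 9) = -4 (attained at k = 1)
  C[2][1] = min over k of (A[2][0] + B[0][1] = 2 + 9 = 11, A[2][1] + B[1][1] = -3 + -4 = -7, A[2][2] + B[2][1] = 5 + 4 = 9) = -7 (attained at k = 1)
  C[2][2] = min over k of (A[2][0] + B[0][2] = 2 + -1 = 1, A[2][1] + B[1][2] = -3 + 1 = -2, A[2][2] + B[2][2] = 5 + 2 = 7) = -2 (attained at k = 1)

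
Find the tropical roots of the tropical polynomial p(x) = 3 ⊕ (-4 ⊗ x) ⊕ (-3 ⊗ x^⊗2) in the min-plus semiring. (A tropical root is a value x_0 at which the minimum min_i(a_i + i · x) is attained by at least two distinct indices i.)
Roots: {-1, 7}

Each tropical root is a break point of the lower envelope of the lines y = a_i + i · x (there are 3 lines, with slopes 0, 1, ..., 2). Only the lines that attain the minimum somewhere contribute to roots; other lines are dominated. Here the surviving (envelope) indices are i = 2, i = 1, i = 0.
Intersections between consecutive envelope lines give the roots: for adjacent envelope indices i < j the intersection is x = (a_i − a_j) / (j − i). Reading off the sorted break points: {-1, 7}.
Verification: at each break x_0, at least two indices attain the minimum of min_i(a_i + i · x_0).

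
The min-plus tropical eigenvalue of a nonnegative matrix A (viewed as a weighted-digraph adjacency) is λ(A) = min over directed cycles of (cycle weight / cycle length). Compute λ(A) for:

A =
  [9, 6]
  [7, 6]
λ(A) = 6

Enumerate directed cycles and compute their means (weight / length). Sample:
  cycle 0 → 0: weight = 9, length = 1, mean = 9/1 ≈ 9.000
  cycle 1 → 1: weight = 6, length = 1, mean = 6/1 ≈ 6.000
  cycle 0 → 1 → 0: weight = 13, length = 2, mean = 13/2 ≈ 6.500
  cycle 1 → 0 → 1: weight = 13, length = 2, mean = 13/2 ≈ 6.500
Minimum mean = 6.000, attained e.g. along the cycle 1 → 1 with weight 6 and length 1. So λ(A) = 6/1 = 6.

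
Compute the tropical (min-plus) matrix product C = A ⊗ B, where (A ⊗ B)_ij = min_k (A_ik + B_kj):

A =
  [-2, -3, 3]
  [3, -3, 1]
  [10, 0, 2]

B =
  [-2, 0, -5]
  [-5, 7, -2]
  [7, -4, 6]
A ⊗ B =
  [-8, -2, -7]
  [-8, -3, -5]
  [-5, -2, -2]

Apply the min-plus product entry-by-entry:
  C[0][0] = min over k of (A[0][0] + B[0][0] = -2 + -2 = -4, A[0][1] + B[1][0] = -3 + -5 = -8, A[0][2] + B[2][0] = 3 + 7 = 10) = -8 (attained at k = 1)
  C[0][1] = min over k of (A[0][0] + B[0][1] = -2 + 0 = -2, A[0][1] + B[1][1] = -3 + 7 = 4, A[0][2] + B[2][1] = 3 + -4 = -1) = -2 (attained at k = 0)
  C[0][2] = min over k of (A[0][0] + B[0][2] = -2 + -5 = -7, A[0][1] + B[1][2] = -3 + -2 = -5, A[0][2] + B[2][2] = 3 + 6 = 9) = -7 (attained at k = 0)
  C[1][0] = min over k of (A[1][0] + B[0][0] = 3 + -2 = 1, A[1][1] + B[1][0] = -3 + -5 = -8, A[1][2] + B[2][0] = 1 + 7 = 8) = -8 (attained at k = 1)
  C[1][1] = min over k of (A[1][0] + B[0][1] = 3 + 0 = 3, A[1][1] + B[1][1] = -3 + 7 = 4, A[1][2] + B[2][1] = 1 + -4 = -3) = -3 (attained at k = 2)
  C[1][2] = min over k of (A[1][0] + B[0][2] = 3 + -5 = -2, A[1][1] + B[1][2] = -3 + -2 = -5, A[1][2] + B[2][2] = 1 + 6 = 7) = -5 (attained at k = 1)
  C[2][0] = min over k of (A[2][0] + B[0][0] = 10 + -2 = 8, A[2][1] + B[1][0] = 0 + -5 = -5, A[2][2] + B[2][0] = 2 + 7 = 9) = -5 (attained at k = 1)
  C[2][1] = min over k of (A[2][0] + B[0][1] = 10 + 0 = 10, A[2][1] + B[1][1] = 0 + 7 = 7, A[2][2] + B[2][1] = 2 + -4 = -2) = -2 (attained at k = 2)
  C[2][2] = min over k of (A[2][0] + B[0][2] = 10 + -5 = 5, A[2][1] + B[1][2] = 0 + -2 = -2, A[2][2] + B[2][2] = 2 + 6 = 8) = -2 (attained at k = 1)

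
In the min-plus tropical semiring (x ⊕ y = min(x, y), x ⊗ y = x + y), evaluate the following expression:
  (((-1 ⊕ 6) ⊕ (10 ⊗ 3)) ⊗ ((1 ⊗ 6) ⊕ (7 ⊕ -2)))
(((-1 ⊕ 6) ⊕ (10 ⊗ 3)) ⊗ ((1 ⊗ 6) ⊕ (7 ⊕ -2))) = -3

Expand innermost to outermost. Recall ⊕ takes the minimum of its arguments and ⊗ takes their sum. Working out the expression (((-1 ⊕ 6) ⊕ (10 ⊗ 3)) ⊗ ((1 ⊗ 6) ⊕ (7 ⊕ -2))) gives -3.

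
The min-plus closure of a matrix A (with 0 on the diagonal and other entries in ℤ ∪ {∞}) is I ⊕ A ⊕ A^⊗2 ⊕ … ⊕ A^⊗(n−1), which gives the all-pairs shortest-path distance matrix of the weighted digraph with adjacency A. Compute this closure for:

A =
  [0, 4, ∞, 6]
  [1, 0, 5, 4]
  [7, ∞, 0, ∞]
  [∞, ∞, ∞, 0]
Closure =
  [0, 4, 9, 6]
  [1, 0, 5, 4]
  [7, 11, 0, 13]
  [∞, ∞, ∞, 0]

This is the Floyd-Warshall all-pairs shortest-path computation. For each intermediate vertex k = 0, 1, …, 3, update dist[i][j] ← min(dist[i][j], dist[i][k] + dist[k][j]). The final matrix gives, for each (i, j), the minimum total weight of any directed path from i to j (possibly empty when i = j).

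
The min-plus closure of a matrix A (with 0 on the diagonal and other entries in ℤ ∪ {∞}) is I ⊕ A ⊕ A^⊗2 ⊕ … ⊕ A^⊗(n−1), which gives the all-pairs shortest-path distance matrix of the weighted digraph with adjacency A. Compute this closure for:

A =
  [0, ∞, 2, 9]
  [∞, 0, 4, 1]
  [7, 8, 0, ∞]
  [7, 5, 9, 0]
Closure =
  [0, 10, 2, 9]
  [8, 0, 4, 1]
  [7, 8, 0, 9]
  [7, 5, 9, 0]

This is the Floyd-Warshall all-pairs shortest-path computation. For each intermediate vertex k = 0, 1, …, 3, update dist[i][j] ← min(dist[i][j], dist[i][k] + dist[k][j]). The final matrix gives, for each (i, j), the minimum total weight of any directed path from i to j (possibly empty when i = j).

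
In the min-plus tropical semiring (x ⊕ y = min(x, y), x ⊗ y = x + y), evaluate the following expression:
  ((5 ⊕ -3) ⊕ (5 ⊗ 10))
((5 ⊕ -3) ⊕ (5 ⊗ 10)) = -3

Expand innermost to outermost. Recall ⊕ takes the minimum of its arguments and ⊗ takes their sum. Working out the expression ((5 ⊕ -3) ⊕ (5 ⊗ 10)) gives -3.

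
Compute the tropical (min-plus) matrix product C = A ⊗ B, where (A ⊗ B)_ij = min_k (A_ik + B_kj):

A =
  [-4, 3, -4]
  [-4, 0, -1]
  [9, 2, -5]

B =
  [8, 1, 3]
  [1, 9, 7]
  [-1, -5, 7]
A ⊗ B =
  [-5, -9, -1]
  [-2, -6, -1]
  [-6, -10, 2]

Apply the min-plus product entry-by-entry:
  C[0][0] = min over k of (A[0][0] + B[0][0] = -4 + 8 = 4, A[0][1] + B[1][0] = 3 + 1 = 4, A[0][2] + B[2][0] = -4 + -1 = -5) = -5 (attained at k = 2)
  C[0][1] = min over k of (A[0][0] + B[0][1] = -4 + 1 = -3, A[0][1] + B[1][1] = 3 + 9 = 12, A[0][2] + B[2][1] = -4 + -5 = -9) = -9 (attained at k = 2)
  C[0][2] = min over k of (A[0][0] + B[0][2] = -4 + 3 = -1, A[0][1] + B[1][2] = 3 + 7 = 10, A[0][2] + B[2][2] = -4 + 7 = 3) = -1 (attained at k = 0)
  C[1][0] = min over k of (A[1][0] + B[0][0] = -4 + 8 = 4, A[1][1] + B[1][0] = 0 + 1 = 1, A[1][2] + B[2][0] = -1 + -1 = -2) = -2 (attained at k = 2)
  C[1][1] = min over k of (A[1][0] + B[0][1] = -4 + 1 = -3, A[1][1] + B[1][1] = 0 + 9 = 9, A[1][2] + B[2][1] = -1 + -5 = -6) = -6 (attained at k = 2)
  C[1][2] = min over k of (A[1][0] + B[0][2] = -4 + 3 = -1, A[1][1] + B[1][2] = 0 + 7 = 7, A[1][2] + B[2][2] = -1 + 7 = 6) = -1 (attained at k = 0)
  C[2][0] = min over k of (A[2][0] + B[0][0] = 9 + 8 = 17, A[2][1] + B[1][0] = 2 + 1 = 3, A[2][2] + B[2][0] = -5 + -1 = -6) = -6 (attained at k = 2)
  C[2][1] = min over k of (A[2][0] + B[0][1] = 9 + 1 = 10, A[2][1] + B[1][1] = 2 + 9 = 11, A[2][2] + B[2][1] = -5 + -5 = -10) = -10 (attained at k = 2)
  C[2][2] = min over k of (A[2][0] + B[0][2] = 9 + 3 = 12, A[2][1] + B[1][2] = 2 + 7 = 9, A[2][2] + B[2][2] = -5 + 7 = 2) = 2 (attained at k = 2)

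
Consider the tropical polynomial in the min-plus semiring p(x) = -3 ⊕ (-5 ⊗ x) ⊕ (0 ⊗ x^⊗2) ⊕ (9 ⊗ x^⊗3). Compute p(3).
p(3) = -3

A tropical monomial a ⊗ x^⊗i evaluates to a + i · x. Evaluating each term at x = 3:
  Term 0 contributes -3 + 0 · 3 = -3
  Term 1 contributes -5 + 1 · 3 = -2
  Term 2 contributes 0 + 2 · 3 = 6
  Term 3 contributes 9 + 3 · 3 = 18
p(3) = ⊕ of these = min[-3, -2, 6, 18] = -3.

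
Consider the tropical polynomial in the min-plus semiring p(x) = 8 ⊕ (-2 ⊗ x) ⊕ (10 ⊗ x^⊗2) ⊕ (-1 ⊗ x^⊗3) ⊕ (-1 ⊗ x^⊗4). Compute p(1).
p(1) = -1

A tropical monomial a ⊗ x^⊗i evaluates to a + i · x. Evaluating each term at x = 1:
  Term 0 contributes 8 + 0 · 1 = 8
  Term 1 contributes -2 + 1 · 1 = -1
  Term 2 contributes 10 + 2 · 1 = 12
  Term 3 contributes -1 + 3 · 1 = 2
  Term 4 contributes -1 + 4 · 1 = 3
p(1) = ⊕ of these = min[8, -1, 12, 2, 3] = -1.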